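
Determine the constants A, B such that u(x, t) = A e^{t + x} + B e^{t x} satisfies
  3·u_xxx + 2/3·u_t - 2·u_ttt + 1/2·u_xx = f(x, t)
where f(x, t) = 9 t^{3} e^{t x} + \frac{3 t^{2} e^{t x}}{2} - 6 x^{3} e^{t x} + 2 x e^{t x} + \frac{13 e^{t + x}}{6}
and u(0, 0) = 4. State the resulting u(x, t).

Substitute the ansatz u = A e^{t + x} + B e^{t x} into the left-hand side.
Derivatives of the ansatz:
  u_xxx = A e^{t} e^{x} + B t^{3} e^{t x}
  u_t = A e^{t} e^{x} + B x e^{t x}
  u_ttt = A e^{t} e^{x} + B x^{3} e^{t x}
  u_xx = A e^{t} e^{x} + B t^{2} e^{t x}
Term by term:
  3·u_xxx = 3 A e^{t} e^{x} + 3 B t^{3} e^{t x}
  2/3·u_t = \frac{2 A e^{t} e^{x}}{3} + \frac{2 B x e^{t x}}{3}
  -2·u_ttt = - 2 A e^{t} e^{x} - 2 B x^{3} e^{t x}
  1/2·u_xx = \frac{A e^{t} e^{x}}{2} + \frac{B t^{2} e^{t x}}{2}
So the left-hand side equals
  \frac{13 A e^{t} e^{x}}{6} + 3 B t^{3} e^{t x} + \frac{B t^{2} e^{t x}}{2} - 2 B x^{3} e^{t x} + \frac{2 B x e^{t x}}{3}
This must equal f(x, t) identically; expanded, f = 9 t^{3} e^{t x} + \frac{3 t^{2} e^{t x}}{2} - 6 x^{3} e^{t x} + 2 x e^{t x} + \frac{13 e^{t} e^{x}}{6}.
Matching coefficients of the independent functions:
  [t^{2} e^{t x}]:  \frac{B}{2} = \frac{3}{2}
  [t^{3} e^{t x}]:  3 B = 9
  [x e^{t x}]:  \frac{2 B}{3} = 2
  [x^{3} e^{t x}]:  - 2 B = -6
  [e^{t} e^{x}]:  \frac{13 A}{6} = \frac{13}{6}
Solving: A = 1, B = 3.
Check against the point condition:
  u(0, 0) = 4  ⟹  A + B = 4  ✓
Hence u(x, t) = 3 e^{t x} + e^{t + x}.

Answer: u(x, t) = 3 e^{t x} + e^{t + x}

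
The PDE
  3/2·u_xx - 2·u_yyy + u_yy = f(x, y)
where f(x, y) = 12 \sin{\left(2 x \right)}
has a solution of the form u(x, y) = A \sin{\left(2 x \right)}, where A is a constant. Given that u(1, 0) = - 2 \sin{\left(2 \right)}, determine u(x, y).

Substitute the ansatz u = A \sin{\left(2 x \right)} into the left-hand side.
Derivatives of the ansatz:
  u_xx = - 4 A \sin{\left(2 x \right)}
  u_yyy = 0
  u_yy = 0
Term by term:
  3/2·u_xx = - 6 A \sin{\left(2 x \right)}
  -2·u_yyy = 0
  u_yy = 0
So the left-hand side equals
  - 6 A \sin{\left(2 x \right)}
This must equal f(x, y) = 12 \sin{\left(2 x \right)} identically.
Matching coefficients of the independent functions:
  [\sin{\left(2 x \right)}]:  - 6 A = 12
Solving: A = -2.
Check against the point condition:
  u(1, 0) = - 2 \sin{\left(2 \right)}  ⟹  A \sin{\left(2 \right)} = - 2 \sin{\left(2 \right)}  ✓
Hence u(x, y) = - 2 \sin{\left(2 x \right)}.

Answer: u(x, y) = - 2 \sin{\left(2 x \right)}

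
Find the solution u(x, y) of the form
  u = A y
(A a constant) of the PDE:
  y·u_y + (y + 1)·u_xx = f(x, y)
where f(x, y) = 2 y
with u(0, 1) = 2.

Substitute the ansatz u = A y into the left-hand side.
Derivatives of the ansatz:
  u_y = A
  u_xx = 0
Term by term:
  y·u_y = A y
  (y + 1)·u_xx = 0
So the left-hand side equals
  A y
This must equal f(x, y) = 2 y identically.
Matching coefficients of the independent functions:
  [y]:  A = 2
Solving: A = 2.
Check against the point condition:
  u(0, 1) = 2  ⟹  A = 2  ✓
Hence u(x, y) = 2 y.

Answer: u(x, y) = 2 y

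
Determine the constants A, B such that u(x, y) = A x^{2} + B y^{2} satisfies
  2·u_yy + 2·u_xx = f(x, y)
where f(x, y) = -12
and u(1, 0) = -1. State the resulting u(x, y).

Substitute the ansatz u = A x^{2} + B y^{2} into the left-hand side.
Derivatives of the ansatz:
  u_yy = 2 B
  u_xx = 2 A
Term by term:
  2·u_yy = 4 B
  2·u_xx = 4 A
So the left-hand side equals
  4 A + 4 B
This must equal f(x, y) = -12 identically.
Matching coefficients of the independent functions:
  [constant term]:  4 A + 4 B = -12
These equations do not fix every constant; impose the point condition(s):
  u(1, 0) = -1  ⟹  A = -1
Solving the combined system: A = -1, B = -2.
Hence u(x, y) = - x^{2} - 2 y^{2}.

Answer: u(x, y) = - x^{2} - 2 y^{2}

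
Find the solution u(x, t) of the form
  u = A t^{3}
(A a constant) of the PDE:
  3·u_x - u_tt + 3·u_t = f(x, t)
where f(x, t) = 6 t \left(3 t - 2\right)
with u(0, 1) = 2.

Answer: u(x, t) = 2 t^{3}

Derivation:
Substitute the ansatz u = A t^{3} into the left-hand side.
Derivatives of the ansatz:
  u_x = 0
  u_tt = 6 A t
  u_t = 3 A t^{2}
Term by term:
  3·u_x = 0
  -u_tt = - 6 A t
  3·u_t = 9 A t^{2}
So the left-hand side equals
  9 A t^{2} - 6 A t
This must equal f(x, t) identically; expanded, f = 18 t^{2} - 12 t.
Matching coefficients of the independent functions:
  [t]:  - 6 A = -12
  [t^{2}]:  9 A = 18
Solving: A = 2.
Check against the point condition:
  u(0, 1) = 2  ⟹  A = 2  ✓
Hence u(x, t) = 2 t^{3}.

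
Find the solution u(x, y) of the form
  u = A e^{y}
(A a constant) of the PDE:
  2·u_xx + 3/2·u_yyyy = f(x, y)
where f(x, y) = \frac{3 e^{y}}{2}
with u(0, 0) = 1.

Answer: u(x, y) = e^{y}

Derivation:
Substitute the ansatz u = A e^{y} into the left-hand side.
Derivatives of the ansatz:
  u_xx = 0
  u_yyyy = A e^{y}
Term by term:
  2·u_xx = 0
  3/2·u_yyyy = \frac{3 A e^{y}}{2}
So the left-hand side equals
  \frac{3 A e^{y}}{2}
This must equal f(x, y) = \frac{3 e^{y}}{2} identically.
Matching coefficients of the independent functions:
  [e^{y}]:  \frac{3 A}{2} = \frac{3}{2}
Solving: A = 1.
Check against the point condition:
  u(0, 0) = 1  ⟹  A = 1  ✓
Hence u(x, y) = e^{y}.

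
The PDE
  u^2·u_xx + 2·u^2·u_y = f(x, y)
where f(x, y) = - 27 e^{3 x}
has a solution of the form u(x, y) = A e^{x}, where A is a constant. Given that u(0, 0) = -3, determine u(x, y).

Substitute the ansatz u = A e^{x} into the left-hand side.
Derivatives of the ansatz:
  u_xx = A e^{x}
  u_y = 0
Term by term:
  u^2·u_xx = A^{3} e^{3 x}
  2·u^2·u_y = 0
So the left-hand side equals
  A^{3} e^{3 x}
This must equal f(x, y) = - 27 e^{3 x} identically.
Matching coefficients of the independent functions:
  [e^{3 x}]:  A^{3} = -27
Solving: A = -3.
Check against the point condition:
  u(0, 0) = -3  ⟹  A = -3  ✓
Hence u(x, y) = - 3 e^{x}.

Answer: u(x, y) = - 3 e^{x}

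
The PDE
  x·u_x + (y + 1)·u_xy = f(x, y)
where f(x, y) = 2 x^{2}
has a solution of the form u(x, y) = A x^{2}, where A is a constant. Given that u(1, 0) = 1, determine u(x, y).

Substitute the ansatz u = A x^{2} into the left-hand side.
Derivatives of the ansatz:
  u_x = 2 A x
  u_xy = 0
Term by term:
  x·u_x = 2 A x^{2}
  (y + 1)·u_xy = 0
So the left-hand side equals
  2 A x^{2}
This must equal f(x, y) = 2 x^{2} identically.
Matching coefficients of the independent functions:
  [x^{2}]:  2 A = 2
Solving: A = 1.
Check against the point condition:
  u(1, 0) = 1  ⟹  A = 1  ✓
Hence u(x, y) = x^{2}.

Answer: u(x, y) = x^{2}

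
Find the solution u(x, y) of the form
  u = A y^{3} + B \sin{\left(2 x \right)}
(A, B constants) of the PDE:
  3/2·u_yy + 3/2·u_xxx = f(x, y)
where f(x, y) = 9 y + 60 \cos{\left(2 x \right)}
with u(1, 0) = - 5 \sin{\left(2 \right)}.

Answer: u(x, y) = y^{3} - 5 \sin{\left(2 x \right)}

Derivation:
Substitute the ansatz u = A y^{3} + B \sin{\left(2 x \right)} into the left-hand side.
Derivatives of the ansatz:
  u_yy = 6 A y
  u_xxx = - 8 B \cos{\left(2 x \right)}
Term by term:
  3/2·u_yy = 9 A y
  3/2·u_xxx = - 12 B \cos{\left(2 x \right)}
So the left-hand side equals
  9 A y - 12 B \cos{\left(2 x \right)}
This must equal f(x, y) = 9 y + 60 \cos{\left(2 x \right)} identically.
Matching coefficients of the independent functions:
  [y]:  9 A = 9
  [\cos{\left(2 x \right)}]:  - 12 B = 60
Solving: A = 1, B = -5.
Check against the point condition:
  u(1, 0) = - 5 \sin{\left(2 \right)}  ⟹  B \sin{\left(2 \right)} = - 5 \sin{\left(2 \right)}  ✓
Hence u(x, y) = y^{3} - 5 \sin{\left(2 x \right)}.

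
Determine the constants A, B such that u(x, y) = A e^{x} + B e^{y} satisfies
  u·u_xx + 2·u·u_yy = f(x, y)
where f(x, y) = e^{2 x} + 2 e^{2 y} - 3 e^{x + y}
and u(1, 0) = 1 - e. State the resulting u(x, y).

Substitute the ansatz u = A e^{x} + B e^{y} into the left-hand side.
Derivatives of the ansatz:
  u_xx = A e^{x}
  u_yy = B e^{y}
Term by term:
  u·u_xx = A^{2} e^{2 x} + A B e^{x} e^{y}
  2·u·u_yy = 2 A B e^{x} e^{y} + 2 B^{2} e^{2 y}
So the left-hand side equals
  A^{2} e^{2 x} + 3 A B e^{x} e^{y} + 2 B^{2} e^{2 y}
This must equal f(x, y) identically; expanded, f = e^{2 x} - 3 e^{x} e^{y} + 2 e^{2 y}.
Matching coefficients of the independent functions:
  [e^{x} e^{y}]:  3 A B = -3
  [e^{2 x}]:  A^{2} = 1
  [e^{2 y}]:  2 B^{2} = 2
These equations allow (A, B) = (-1, 1) or (1, -1).
Impose the point condition(s):
  u(1, 0) = 1 - e  ⟹  e A + B = 1 - e
Only A = -1, B = 1 satisfies everything.
Hence u(x, y) = - e^{x} + e^{y}.

Answer: u(x, y) = - e^{x} + e^{y}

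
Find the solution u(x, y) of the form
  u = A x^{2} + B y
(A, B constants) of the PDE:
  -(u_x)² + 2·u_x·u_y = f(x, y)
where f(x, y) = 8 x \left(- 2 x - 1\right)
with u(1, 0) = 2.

Substitute the ansatz u = A x^{2} + B y into the left-hand side.
Derivatives of the ansatz:
  u_x = 2 A x
  u_y = B
Term by term:
  -(u_x)² = - 4 A^{2} x^{2}
  2·u_x·u_y = 4 A B x
So the left-hand side equals
  - 4 A^{2} x^{2} + 4 A B x
This must equal f(x, y) = 8 x \left(- 2 x - 1\right) identically.
Matching coefficients of the independent functions:
  [x]:  4 A B = -8
  [x^{2}]:  - 4 A^{2} = -16
These equations allow (A, B) = (-2, 1) or (2, -1).
Impose the point condition(s):
  u(1, 0) = 2  ⟹  A = 2
Only A = 2, B = -1 satisfies everything.
Hence u(x, y) = 2 x^{2} - y.

Answer: u(x, y) = 2 x^{2} - y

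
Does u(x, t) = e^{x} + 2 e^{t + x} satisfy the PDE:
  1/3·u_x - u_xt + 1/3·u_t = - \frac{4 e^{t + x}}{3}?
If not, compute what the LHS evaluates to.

Answer: No, the LHS evaluates to \frac{e^{x}}{3} - \frac{2 e^{t + x}}{3}

Derivation:
Evaluate each term of the left-hand side for u = e^{x} + 2 e^{t + x}.
Derivatives:
  u_x = 2 e^{t} e^{x} + e^{x}
  u_xt = 2 e^{t} e^{x}
  u_t = 2 e^{t} e^{x}
Terms:
  1/3·u_x = \frac{e^{x}}{3} + \frac{2 e^{t + x}}{3}
  -u_xt = - 2 e^{t + x}
  1/3·u_t = \frac{2 e^{t + x}}{3}
Sum: LHS = \frac{e^{x}}{3} - \frac{2 e^{t + x}}{3}
Given right-hand side: - \frac{4 e^{t + x}}{3}. Difference LHS − RHS = \frac{e^{x}}{3} + \frac{2 e^{t + x}}{3} ≠ 0, so u is not a solution.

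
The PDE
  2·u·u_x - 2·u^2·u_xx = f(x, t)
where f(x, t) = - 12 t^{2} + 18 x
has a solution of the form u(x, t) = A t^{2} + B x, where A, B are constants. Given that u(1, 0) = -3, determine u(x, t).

Answer: u(x, t) = 2 t^{2} - 3 x

Derivation:
Substitute the ansatz u = A t^{2} + B x into the left-hand side.
Derivatives of the ansatz:
  u_x = B
  u_xx = 0
Term by term:
  2·u·u_x = 2 A B t^{2} + 2 B^{2} x
  -2·u^2·u_xx = 0
So the left-hand side equals
  2 A B t^{2} + 2 B^{2} x
This must equal f(x, t) = - 12 t^{2} + 18 x identically.
Matching coefficients of the independent functions:
  [t^{2}]:  2 A B = -12
  [x]:  2 B^{2} = 18
These equations allow (A, B) = (-2, 3) or (2, -3).
Impose the point condition(s):
  u(1, 0) = -3  ⟹  B = -3
Only A = 2, B = -3 satisfies everything.
Hence u(x, t) = 2 t^{2} - 3 x.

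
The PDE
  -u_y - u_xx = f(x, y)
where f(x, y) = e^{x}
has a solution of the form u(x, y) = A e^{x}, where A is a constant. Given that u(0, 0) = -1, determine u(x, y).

Substitute the ansatz u = A e^{x} into the left-hand side.
Derivatives of the ansatz:
  u_y = 0
  u_xx = A e^{x}
Term by term:
  -u_y = 0
  -u_xx = - A e^{x}
So the left-hand side equals
  - A e^{x}
This must equal f(x, y) = e^{x} identically.
Matching coefficients of the independent functions:
  [e^{x}]:  - A = 1
Solving: A = -1.
Check against the point condition:
  u(0, 0) = -1  ⟹  A = -1  ✓
Hence u(x, y) = - e^{x}.

Answer: u(x, y) = - e^{x}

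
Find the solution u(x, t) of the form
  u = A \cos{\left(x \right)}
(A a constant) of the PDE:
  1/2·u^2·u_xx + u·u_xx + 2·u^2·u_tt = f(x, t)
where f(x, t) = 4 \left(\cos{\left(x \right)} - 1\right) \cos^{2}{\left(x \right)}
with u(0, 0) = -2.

Substitute the ansatz u = A \cos{\left(x \right)} into the left-hand side.
Derivatives of the ansatz:
  u_xx = - A \cos{\left(x \right)}
  u_tt = 0
Term by term:
  1/2·u^2·u_xx = - \frac{A^{3} \cos^{3}{\left(x \right)}}{2}
  u·u_xx = - A^{2} \cos^{2}{\left(x \right)}
  2·u^2·u_tt = 0
So the left-hand side equals
  - \frac{A^{3} \cos^{3}{\left(x \right)}}{2} - A^{2} \cos^{2}{\left(x \right)}
This must equal f(x, t) identically; expanded, f = 4 \cos^{3}{\left(x \right)} - 4 \cos^{2}{\left(x \right)}.
Matching coefficients of the independent functions:
  [\cos^{2}{\left(x \right)}]:  - A^{2} = -4
  [\cos^{3}{\left(x \right)}]:  - \frac{A^{3}}{2} = 4
Solving: A = -2.
Check against the point condition:
  u(0, 0) = -2  ⟹  A = -2  ✓
Hence u(x, t) = - 2 \cos{\left(x \right)}.

Answer: u(x, t) = - 2 \cos{\left(x \right)}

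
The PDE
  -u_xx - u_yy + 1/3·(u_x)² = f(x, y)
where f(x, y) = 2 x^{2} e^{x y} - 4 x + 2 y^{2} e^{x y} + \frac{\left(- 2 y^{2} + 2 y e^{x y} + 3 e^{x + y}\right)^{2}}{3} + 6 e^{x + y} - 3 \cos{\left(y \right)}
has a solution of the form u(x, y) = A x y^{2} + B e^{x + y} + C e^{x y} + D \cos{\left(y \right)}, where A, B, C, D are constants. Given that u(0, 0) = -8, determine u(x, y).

Substitute the ansatz u = A x y^{2} + B e^{x + y} + C e^{x y} + D \cos{\left(y \right)} into the left-hand side.
Derivatives of the ansatz:
  u_xx = B e^{x} e^{y} + C y^{2} e^{x y}
  u_yy = 2 A x + B e^{x} e^{y} + C x^{2} e^{x y} - D \cos{\left(y \right)}
  u_x = A y^{2} + B e^{x} e^{y} + C y e^{x y}
Term by term:
  -u_xx = - B e^{x} e^{y} - C y^{2} e^{x y}
  -u_yy = - 2 A x - B e^{x} e^{y} - C x^{2} e^{x y} + D \cos{\left(y \right)}
  1/3·(u_x)² = \frac{A^{2} y^{4}}{3} + \frac{2 A B y^{2} e^{x} e^{y}}{3} + \frac{2 A C y^{3} e^{x y}}{3} + \frac{B^{2} e^{2 x} e^{2 y}}{3} + \frac{2 B C y e^{x} e^{y} e^{x y}}{3} + \frac{C^{2} y^{2} e^{2 x y}}{3}
So the left-hand side equals
  \frac{A^{2} y^{4}}{3} + \frac{2 A B y^{2} e^{x} e^{y}}{3} + \frac{2 A C y^{3} e^{x y}}{3} - 2 A x + \frac{B^{2} e^{2 x} e^{2 y}}{3} + \frac{2 B C y e^{x} e^{y} e^{x y}}{3} - 2 B e^{x} e^{y} + \frac{C^{2} y^{2} e^{2 x y}}{3} - C x^{2} e^{x y} - C y^{2} e^{x y} + D \cos{\left(y \right)}
This must equal f(x, y) identically; expanded, f = 2 x^{2} e^{x y} - 4 x + \frac{4 y^{4}}{3} - \frac{8 y^{3} e^{x y}}{3} - 4 y^{2} e^{x} e^{y} + \frac{4 y^{2} e^{2 x y}}{3} + 2 y^{2} e^{x y} + 4 y e^{x} e^{y} e^{x y} + 3 e^{2 x} e^{2 y} + 6 e^{x} e^{y} - 3 \cos{\left(y \right)}.
Matching coefficients of the independent functions:
  [x]:  - 2 A = -4
  [y^{4}]:  \frac{A^{2}}{3} = \frac{4}{3}
  [x^{2} e^{x y}, y^{2} e^{x y}]:  - C = 2
  [y^{2} e^{2 x y}]:  \frac{C^{2}}{3} = \frac{4}{3}
  [y^{3} e^{x y}]:  \frac{2 A C}{3} = - \frac{8}{3}
  [e^{x} e^{y}]:  - 2 B = 6
  [e^{2 x} e^{2 y}]:  \frac{B^{2}}{3} = 3
  [y^{2} e^{x} e^{y}]:  \frac{2 A B}{3} = -4
  [y e^{x} e^{y} e^{x y}]:  \frac{2 B C}{3} = 4
  [\cos{\left(y \right)}]:  D = -3
Solving: A = 2, B = -3, C = -2, D = -3.
Check against the point condition:
  u(0, 0) = -8  ⟹  B + C + D = -8  ✓
Hence u(x, y) = 2 x y^{2} - 2 e^{x y} - 3 e^{x + y} - 3 \cos{\left(y \right)}.

Answer: u(x, y) = 2 x y^{2} - 2 e^{x y} - 3 e^{x + y} - 3 \cos{\left(y \right)}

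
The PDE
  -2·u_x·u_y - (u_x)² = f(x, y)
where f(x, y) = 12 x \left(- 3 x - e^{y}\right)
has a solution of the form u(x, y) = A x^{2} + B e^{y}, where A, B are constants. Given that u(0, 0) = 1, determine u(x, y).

Substitute the ansatz u = A x^{2} + B e^{y} into the left-hand side.
Derivatives of the ansatz:
  u_x = 2 A x
  u_y = B e^{y}
Term by term:
  -2·u_x·u_y = - 4 A B x e^{y}
  -(u_x)² = - 4 A^{2} x^{2}
So the left-hand side equals
  - 4 A^{2} x^{2} - 4 A B x e^{y}
This must equal f(x, y) identically; expanded, f = - 36 x^{2} - 12 x e^{y}.
Matching coefficients of the independent functions:
  [x^{2}]:  - 4 A^{2} = -36
  [x e^{y}]:  - 4 A B = -12
These equations allow (A, B) = (-3, -1) or (3, 1).
Impose the point condition(s):
  u(0, 0) = 1  ⟹  B = 1
Only A = 3, B = 1 satisfies everything.
Hence u(x, y) = 3 x^{2} + e^{y}.

Answer: u(x, y) = 3 x^{2} + e^{y}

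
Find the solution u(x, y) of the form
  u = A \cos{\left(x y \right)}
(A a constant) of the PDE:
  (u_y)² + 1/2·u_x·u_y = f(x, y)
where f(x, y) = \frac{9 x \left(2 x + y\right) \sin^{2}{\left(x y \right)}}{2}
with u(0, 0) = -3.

Substitute the ansatz u = A \cos{\left(x y \right)} into the left-hand side.
Derivatives of the ansatz:
  u_y = - A x \sin{\left(x y \right)}
  u_x = - A y \sin{\left(x y \right)}
Term by term:
  (u_y)² = A^{2} x^{2} \sin^{2}{\left(x y \right)}
  1/2·u_x·u_y = \frac{A^{2} x y \sin^{2}{\left(x y \right)}}{2}
So the left-hand side equals
  A^{2} x^{2} \sin^{2}{\left(x y \right)} + \frac{A^{2} x y \sin^{2}{\left(x y \right)}}{2}
This must equal f(x, y) identically; expanded, f = 9 x^{2} \sin^{2}{\left(x y \right)} + \frac{9 x y \sin^{2}{\left(x y \right)}}{2}.
Matching coefficients of the independent functions:
  [x^{2} \sin^{2}{\left(x y \right)}]:  A^{2} = 9
  [x y \sin^{2}{\left(x y \right)}]:  \frac{A^{2}}{2} = \frac{9}{2}
These equations allow (A) = (-3) or (3).
Impose the point condition(s):
  u(0, 0) = -3  ⟹  A = -3
Only A = -3 satisfies everything.
Hence u(x, y) = - 3 \cos{\left(x y \right)}.

Answer: u(x, y) = - 3 \cos{\left(x y \right)}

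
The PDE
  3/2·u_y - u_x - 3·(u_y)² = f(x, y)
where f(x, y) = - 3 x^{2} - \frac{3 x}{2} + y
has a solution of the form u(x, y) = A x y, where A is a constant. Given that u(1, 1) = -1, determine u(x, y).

Substitute the ansatz u = A x y into the left-hand side.
Derivatives of the ansatz:
  u_y = A x
  u_x = A y
Term by term:
  3/2·u_y = \frac{3 A x}{2}
  -u_x = - A y
  -3·(u_y)² = - 3 A^{2} x^{2}
So the left-hand side equals
  - 3 A^{2} x^{2} + \frac{3 A x}{2} - A y
This must equal f(x, y) = - 3 x^{2} - \frac{3 x}{2} + y identically.
Matching coefficients of the independent functions:
  [x]:  \frac{3 A}{2} = - \frac{3}{2}
  [x^{2}]:  - 3 A^{2} = -3
  [y]:  - A = 1
Solving: A = -1.
Check against the point condition:
  u(1, 1) = -1  ⟹  A = -1  ✓
Hence u(x, y) = - x y.

Answer: u(x, y) = - x y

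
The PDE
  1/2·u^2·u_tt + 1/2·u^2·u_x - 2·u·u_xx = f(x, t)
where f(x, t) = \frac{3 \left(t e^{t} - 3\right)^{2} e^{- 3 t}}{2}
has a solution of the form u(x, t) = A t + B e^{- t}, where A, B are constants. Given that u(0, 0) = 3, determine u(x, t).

Answer: u(x, t) = - t + 3 e^{- t}

Derivation:
Substitute the ansatz u = A t + B e^{- t} into the left-hand side.
Derivatives of the ansatz:
  u_tt = B e^{- t}
  u_x = 0
  u_xx = 0
Term by term:
  1/2·u^2·u_tt = \frac{A^{2} B t^{2} e^{- t}}{2} + A B^{2} t e^{- 2 t} + \frac{B^{3} e^{- 3 t}}{2}
  1/2·u^2·u_x = 0
  -2·u·u_xx = 0
So the left-hand side equals
  \frac{A^{2} B t^{2} e^{- t}}{2} + A B^{2} t e^{- 2 t} + \frac{B^{3} e^{- 3 t}}{2}
This must equal f(x, t) identically; expanded, f = \frac{3 t^{2} e^{- t}}{2} - 9 t e^{- 2 t} + \frac{27 e^{- 3 t}}{2}.
Matching coefficients of the independent functions:
  [t e^{- 2 t}]:  A B^{2} = -9
  [t^{2} e^{- t}]:  \frac{A^{2} B}{2} = \frac{3}{2}
  [e^{- 3 t}]:  \frac{B^{3}}{2} = \frac{27}{2}
Solving: A = -1, B = 3.
Check against the point condition:
  u(0, 0) = 3  ⟹  B = 3  ✓
Hence u(x, t) = - t + 3 e^{- t}.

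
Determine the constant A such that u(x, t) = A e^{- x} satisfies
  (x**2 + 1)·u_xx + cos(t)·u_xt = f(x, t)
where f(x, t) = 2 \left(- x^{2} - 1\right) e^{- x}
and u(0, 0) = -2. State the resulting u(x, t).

Substitute the ansatz u = A e^{- x} into the left-hand side.
Derivatives of the ansatz:
  u_xx = A e^{- x}
  u_xt = 0
Term by term:
  (x**2 + 1)·u_xx = A x^{2} e^{- x} + A e^{- x}
  cos(t)·u_xt = 0
So the left-hand side equals
  A x^{2} e^{- x} + A e^{- x}
This must equal f(x, t) identically; expanded, f = - 2 x^{2} e^{- x} - 2 e^{- x}.
Matching coefficients of the independent functions:
  [x^{2} e^{- x}, e^{- x}]:  A = -2
Solving: A = -2.
Check against the point condition:
  u(0, 0) = -2  ⟹  A = -2  ✓
Hence u(x, t) = - 2 e^{- x}.

Answer: u(x, t) = - 2 e^{- x}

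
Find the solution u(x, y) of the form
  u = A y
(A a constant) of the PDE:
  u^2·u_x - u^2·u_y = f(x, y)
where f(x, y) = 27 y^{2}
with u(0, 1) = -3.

Answer: u(x, y) = - 3 y

Derivation:
Substitute the ansatz u = A y into the left-hand side.
Derivatives of the ansatz:
  u_x = 0
  u_y = A
Term by term:
  u^2·u_x = 0
  -u^2·u_y = - A^{3} y^{2}
So the left-hand side equals
  - A^{3} y^{2}
This must equal f(x, y) = 27 y^{2} identically.
Matching coefficients of the independent functions:
  [y^{2}]:  - A^{3} = 27
Solving: A = -3.
Check against the point condition:
  u(0, 1) = -3  ⟹  A = -3  ✓
Hence u(x, y) = - 3 y.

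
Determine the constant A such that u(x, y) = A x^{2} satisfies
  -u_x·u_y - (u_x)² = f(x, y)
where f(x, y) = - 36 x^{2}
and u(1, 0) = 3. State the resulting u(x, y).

Answer: u(x, y) = 3 x^{2}

Derivation:
Substitute the ansatz u = A x^{2} into the left-hand side.
Derivatives of the ansatz:
  u_x = 2 A x
  u_y = 0
Term by term:
  -u_x·u_y = 0
  -(u_x)² = - 4 A^{2} x^{2}
So the left-hand side equals
  - 4 A^{2} x^{2}
This must equal f(x, y) = - 36 x^{2} identically.
Matching coefficients of the independent functions:
  [x^{2}]:  - 4 A^{2} = -36
These equations allow (A) = (-3) or (3).
Impose the point condition(s):
  u(1, 0) = 3  ⟹  A = 3
Only A = 3 satisfies everything.
Hence u(x, y) = 3 x^{2}.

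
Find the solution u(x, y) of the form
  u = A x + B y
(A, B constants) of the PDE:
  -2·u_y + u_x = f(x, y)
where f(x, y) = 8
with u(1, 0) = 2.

Substitute the ansatz u = A x + B y into the left-hand side.
Derivatives of the ansatz:
  u_y = B
  u_x = A
Term by term:
  -2·u_y = - 2 B
  u_x = A
So the left-hand side equals
  A - 2 B
This must equal f(x, y) = 8 identically.
Matching coefficients of the independent functions:
  [constant term]:  A - 2 B = 8
These equations do not fix every constant; impose the point condition(s):
  u(1, 0) = 2  ⟹  A = 2
Solving the combined system: A = 2, B = -3.
Hence u(x, y) = 2 x - 3 y.

Answer: u(x, y) = 2 x - 3 y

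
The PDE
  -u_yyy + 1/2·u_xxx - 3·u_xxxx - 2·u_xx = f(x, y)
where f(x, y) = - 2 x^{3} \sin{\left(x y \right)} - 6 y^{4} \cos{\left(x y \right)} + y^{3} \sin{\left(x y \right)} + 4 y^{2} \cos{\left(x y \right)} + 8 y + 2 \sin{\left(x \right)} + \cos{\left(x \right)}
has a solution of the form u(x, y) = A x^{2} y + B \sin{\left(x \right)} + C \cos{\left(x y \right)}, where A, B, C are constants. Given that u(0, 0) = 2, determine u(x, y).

Substitute the ansatz u = A x^{2} y + B \sin{\left(x \right)} + C \cos{\left(x y \right)} into the left-hand side.
Derivatives of the ansatz:
  u_yyy = C x^{3} \sin{\left(x y \right)}
  u_xxx = - B \cos{\left(x \right)} + C y^{3} \sin{\left(x y \right)}
  u_xxxx = B \sin{\left(x \right)} + C y^{4} \cos{\left(x y \right)}
  u_xx = 2 A y - B \sin{\left(x \right)} - C y^{2} \cos{\left(x y \right)}
Term by term:
  -u_yyy = - C x^{3} \sin{\left(x y \right)}
  1/2·u_xxx = - \frac{B \cos{\left(x \right)}}{2} + \frac{C y^{3} \sin{\left(x y \right)}}{2}
  -3·u_xxxx = - 3 B \sin{\left(x \right)} - 3 C y^{4} \cos{\left(x y \right)}
  -2·u_xx = - 4 A y + 2 B \sin{\left(x \right)} + 2 C y^{2} \cos{\left(x y \right)}
So the left-hand side equals
  - 4 A y - B \sin{\left(x \right)} - \frac{B \cos{\left(x \right)}}{2} - C x^{3} \sin{\left(x y \right)} - 3 C y^{4} \cos{\left(x y \right)} + \frac{C y^{3} \sin{\left(x y \right)}}{2} + 2 C y^{2} \cos{\left(x y \right)}
This must equal f(x, y) = - 2 x^{3} \sin{\left(x y \right)} - 6 y^{4} \cos{\left(x y \right)} + y^{3} \sin{\left(x y \right)} + 4 y^{2} \cos{\left(x y \right)} + 8 y + 2 \sin{\left(x \right)} + \cos{\left(x \right)} identically.
Matching coefficients of the independent functions:
  [y]:  - 4 A = 8
  [x^{3} \sin{\left(x y \right)}]:  - C = -2
  [y^{2} \cos{\left(x y \right)}]:  2 C = 4
  [y^{3} \sin{\left(x y \right)}]:  \frac{C}{2} = 1
  [y^{4} \cos{\left(x y \right)}]:  - 3 C = -6
  [\sin{\left(x \right)}]:  - B = 2
  [\cos{\left(x \right)}]:  - \frac{B}{2} = 1
Solving: A = -2, B = -2, C = 2.
Check against the point condition:
  u(0, 0) = 2  ⟹  C = 2  ✓
Hence u(x, y) = - 2 x^{2} y - 2 \sin{\left(x \right)} + 2 \cos{\left(x y \right)}.

Answer: u(x, y) = - 2 x^{2} y - 2 \sin{\left(x \right)} + 2 \cos{\left(x y \right)}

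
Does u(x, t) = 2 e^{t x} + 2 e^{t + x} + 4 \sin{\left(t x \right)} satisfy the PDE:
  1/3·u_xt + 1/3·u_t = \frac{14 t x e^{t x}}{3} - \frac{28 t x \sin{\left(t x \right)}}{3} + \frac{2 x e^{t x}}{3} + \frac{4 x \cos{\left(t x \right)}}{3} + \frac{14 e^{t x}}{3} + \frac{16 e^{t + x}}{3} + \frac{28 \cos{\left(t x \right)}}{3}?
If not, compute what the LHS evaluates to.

Evaluate each term of the left-hand side for u = 2 e^{t x} + 2 e^{t + x} + 4 \sin{\left(t x \right)}.
Derivatives:
  u_xt = 2 t x e^{t x} - 4 t x \sin{\left(t x \right)} + 2 e^{t} e^{x} + 2 e^{t x} + 4 \cos{\left(t x \right)}
  u_t = 2 x e^{t x} + 4 x \cos{\left(t x \right)} + 2 e^{t} e^{x}
Terms:
  1/3·u_xt = \frac{2 t x e^{t x}}{3} - \frac{4 t x \sin{\left(t x \right)}}{3} + \frac{2 e^{t x}}{3} + \frac{2 e^{t + x}}{3} + \frac{4 \cos{\left(t x \right)}}{3}
  1/3·u_t = \frac{2 x e^{t x}}{3} + \frac{4 x \cos{\left(t x \right)}}{3} + \frac{2 e^{t + x}}{3}
Sum: LHS = \frac{2 t x e^{t x}}{3} - \frac{4 t x \sin{\left(t x \right)}}{3} + \frac{2 x e^{t x}}{3} + \frac{4 x \cos{\left(t x \right)}}{3} + \frac{2 e^{t x}}{3} + \frac{4 e^{t + x}}{3} + \frac{4 \cos{\left(t x \right)}}{3}
Given right-hand side: \frac{14 t x e^{t x}}{3} - \frac{28 t x \sin{\left(t x \right)}}{3} + \frac{2 x e^{t x}}{3} + \frac{4 x \cos{\left(t x \right)}}{3} + \frac{14 e^{t x}}{3} + \frac{16 e^{t + x}}{3} + \frac{28 \cos{\left(t x \right)}}{3}. Difference LHS − RHS = - 4 t x e^{t x} + 8 t x \sin{\left(t x \right)} - 4 e^{t x} - 4 e^{t + x} - 8 \cos{\left(t x \right)} ≠ 0, so u is not a solution.

Answer: No, the LHS evaluates to \frac{2 t x e^{t x}}{3} - \frac{4 t x \sin{\left(t x \right)}}{3} + \frac{2 x e^{t x}}{3} + \frac{4 x \cos{\left(t x \right)}}{3} + \frac{2 e^{t x}}{3} + \frac{4 e^{t + x}}{3} + \frac{4 \cos{\left(t x \right)}}{3}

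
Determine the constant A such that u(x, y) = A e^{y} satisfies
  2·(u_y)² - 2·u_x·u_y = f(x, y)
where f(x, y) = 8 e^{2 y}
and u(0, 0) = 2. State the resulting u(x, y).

Substitute the ansatz u = A e^{y} into the left-hand side.
Derivatives of the ansatz:
  u_y = A e^{y}
  u_x = 0
Term by term:
  2·(u_y)² = 2 A^{2} e^{2 y}
  -2·u_x·u_y = 0
So the left-hand side equals
  2 A^{2} e^{2 y}
This must equal f(x, y) = 8 e^{2 y} identically.
Matching coefficients of the independent functions:
  [e^{2 y}]:  2 A^{2} = 8
These equations allow (A) = (-2) or (2).
Impose the point condition(s):
  u(0, 0) = 2  ⟹  A = 2
Only A = 2 satisfies everything.
Hence u(x, y) = 2 e^{y}.

Answer: u(x, y) = 2 e^{y}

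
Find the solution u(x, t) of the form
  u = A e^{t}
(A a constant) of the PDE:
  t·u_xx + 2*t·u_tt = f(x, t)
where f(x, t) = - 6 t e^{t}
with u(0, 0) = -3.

Substitute the ansatz u = A e^{t} into the left-hand side.
Derivatives of the ansatz:
  u_xx = 0
  u_tt = A e^{t}
Term by term:
  t·u_xx = 0
  2*t·u_tt = 2 A t e^{t}
So the left-hand side equals
  2 A t e^{t}
This must equal f(x, t) = - 6 t e^{t} identically.
Matching coefficients of the independent functions:
  [t e^{t}]:  2 A = -6
Solving: A = -3.
Check against the point condition:
  u(0, 0) = -3  ⟹  A = -3  ✓
Hence u(x, t) = - 3 e^{t}.

Answer: u(x, t) = - 3 e^{t}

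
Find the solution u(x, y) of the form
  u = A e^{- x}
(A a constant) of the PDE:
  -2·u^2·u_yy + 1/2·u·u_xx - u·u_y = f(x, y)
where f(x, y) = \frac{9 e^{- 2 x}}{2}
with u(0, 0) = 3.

Answer: u(x, y) = 3 e^{- x}

Derivation:
Substitute the ansatz u = A e^{- x} into the left-hand side.
Derivatives of the ansatz:
  u_yy = 0
  u_xx = A e^{- x}
  u_y = 0
Term by term:
  -2·u^2·u_yy = 0
  1/2·u·u_xx = \frac{A^{2} e^{- 2 x}}{2}
  -u·u_y = 0
So the left-hand side equals
  \frac{A^{2} e^{- 2 x}}{2}
This must equal f(x, y) = \frac{9 e^{- 2 x}}{2} identically.
Matching coefficients of the independent functions:
  [e^{- 2 x}]:  \frac{A^{2}}{2} = \frac{9}{2}
These equations allow (A) = (-3) or (3).
Impose the point condition(s):
  u(0, 0) = 3  ⟹  A = 3
Only A = 3 satisfies everything.
Hence u(x, y) = 3 e^{- x}.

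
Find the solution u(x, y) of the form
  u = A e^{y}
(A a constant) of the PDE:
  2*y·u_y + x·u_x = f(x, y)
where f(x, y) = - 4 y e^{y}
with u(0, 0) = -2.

Substitute the ansatz u = A e^{y} into the left-hand side.
Derivatives of the ansatz:
  u_y = A e^{y}
  u_x = 0
Term by term:
  2*y·u_y = 2 A y e^{y}
  x·u_x = 0
So the left-hand side equals
  2 A y e^{y}
This must equal f(x, y) = - 4 y e^{y} identically.
Matching coefficients of the independent functions:
  [y e^{y}]:  2 A = -4
Solving: A = -2.
Check against the point condition:
  u(0, 0) = -2  ⟹  A = -2  ✓
Hence u(x, y) = - 2 e^{y}.

Answer: u(x, y) = - 2 e^{y}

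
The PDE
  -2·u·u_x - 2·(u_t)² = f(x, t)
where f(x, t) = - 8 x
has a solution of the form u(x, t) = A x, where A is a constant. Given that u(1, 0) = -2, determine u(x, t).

Substitute the ansatz u = A x into the left-hand side.
Derivatives of the ansatz:
  u_x = A
  u_t = 0
Term by term:
  -2·u·u_x = - 2 A^{2} x
  -2·(u_t)² = 0
So the left-hand side equals
  - 2 A^{2} x
This must equal f(x, t) = - 8 x identically.
Matching coefficients of the independent functions:
  [x]:  - 2 A^{2} = -8
These equations allow (A) = (-2) or (2).
Impose the point condition(s):
  u(1, 0) = -2  ⟹  A = -2
Only A = -2 satisfies everything.
Hence u(x, t) = - 2 x.

Answer: u(x, t) = - 2 x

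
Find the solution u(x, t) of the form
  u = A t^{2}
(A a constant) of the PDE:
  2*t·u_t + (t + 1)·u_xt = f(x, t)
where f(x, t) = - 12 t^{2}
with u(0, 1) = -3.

Substitute the ansatz u = A t^{2} into the left-hand side.
Derivatives of the ansatz:
  u_t = 2 A t
  u_xt = 0
Term by term:
  2*t·u_t = 4 A t^{2}
  (t + 1)·u_xt = 0
So the left-hand side equals
  4 A t^{2}
This must equal f(x, t) = - 12 t^{2} identically.
Matching coefficients of the independent functions:
  [t^{2}]:  4 A = -12
Solving: A = -3.
Check against the point condition:
  u(0, 1) = -3  ⟹  A = -3  ✓
Hence u(x, t) = - 3 t^{2}.

Answer: u(x, t) = - 3 t^{2}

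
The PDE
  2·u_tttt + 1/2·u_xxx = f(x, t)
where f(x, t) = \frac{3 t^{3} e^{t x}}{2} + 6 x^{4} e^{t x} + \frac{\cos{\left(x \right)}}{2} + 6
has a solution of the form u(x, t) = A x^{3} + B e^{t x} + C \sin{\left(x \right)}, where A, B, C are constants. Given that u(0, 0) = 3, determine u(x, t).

Substitute the ansatz u = A x^{3} + B e^{t x} + C \sin{\left(x \right)} into the left-hand side.
Derivatives of the ansatz:
  u_tttt = B x^{4} e^{t x}
  u_xxx = 6 A + B t^{3} e^{t x} - C \cos{\left(x \right)}
Term by term:
  2·u_tttt = 2 B x^{4} e^{t x}
  1/2·u_xxx = 3 A + \frac{B t^{3} e^{t x}}{2} - \frac{C \cos{\left(x \right)}}{2}
So the left-hand side equals
  3 A + \frac{B t^{3} e^{t x}}{2} + 2 B x^{4} e^{t x} - \frac{C \cos{\left(x \right)}}{2}
This must equal f(x, t) = \frac{3 t^{3} e^{t x}}{2} + 6 x^{4} e^{t x} + \frac{\cos{\left(x \right)}}{2} + 6 identically.
Matching coefficients of the independent functions:
  [constant term]:  3 A = 6
  [t^{3} e^{t x}]:  \frac{B}{2} = \frac{3}{2}
  [x^{4} e^{t x}]:  2 B = 6
  [\cos{\left(x \right)}]:  - \frac{C}{2} = \frac{1}{2}
Solving: A = 2, B = 3, C = -1.
Check against the point condition:
  u(0, 0) = 3  ⟹  B = 3  ✓
Hence u(x, t) = 2 x^{3} + 3 e^{t x} - \sin{\left(x \right)}.

Answer: u(x, t) = 2 x^{3} + 3 e^{t x} - \sin{\left(x \right)}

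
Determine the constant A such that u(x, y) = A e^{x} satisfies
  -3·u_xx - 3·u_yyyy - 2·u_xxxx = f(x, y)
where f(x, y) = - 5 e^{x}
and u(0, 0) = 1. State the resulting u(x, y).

Substitute the ansatz u = A e^{x} into the left-hand side.
Derivatives of the ansatz:
  u_xx = A e^{x}
  u_yyyy = 0
  u_xxxx = A e^{x}
Term by term:
  -3·u_xx = - 3 A e^{x}
  -3·u_yyyy = 0
  -2·u_xxxx = - 2 A e^{x}
So the left-hand side equals
  - 5 A e^{x}
This must equal f(x, y) = - 5 e^{x} identically.
Matching coefficients of the independent functions:
  [e^{x}]:  - 5 A = -5
Solving: A = 1.
Check against the point condition:
  u(0, 0) = 1  ⟹  A = 1  ✓
Hence u(x, y) = e^{x}.

Answer: u(x, y) = e^{x}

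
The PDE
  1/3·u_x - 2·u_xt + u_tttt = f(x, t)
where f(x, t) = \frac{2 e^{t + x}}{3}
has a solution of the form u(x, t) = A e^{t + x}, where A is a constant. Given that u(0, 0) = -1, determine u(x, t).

Substitute the ansatz u = A e^{t + x} into the left-hand side.
Derivatives of the ansatz:
  u_x = A e^{t} e^{x}
  u_xt = A e^{t} e^{x}
  u_tttt = A e^{t} e^{x}
Term by term:
  1/3·u_x = \frac{A e^{t} e^{x}}{3}
  -2·u_xt = - 2 A e^{t} e^{x}
  u_tttt = A e^{t} e^{x}
So the left-hand side equals
  - \frac{2 A e^{t} e^{x}}{3}
This must equal f(x, t) identically; expanded, f = \frac{2 e^{t} e^{x}}{3}.
Matching coefficients of the independent functions:
  [e^{t} e^{x}]:  - \frac{2 A}{3} = \frac{2}{3}
Solving: A = -1.
Check against the point condition:
  u(0, 0) = -1  ⟹  A = -1  ✓
Hence u(x, t) = - e^{t + x}.

Answer: u(x, t) = - e^{t + x}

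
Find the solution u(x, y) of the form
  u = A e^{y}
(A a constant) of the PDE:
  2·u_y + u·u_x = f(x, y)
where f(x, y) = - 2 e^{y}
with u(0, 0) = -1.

Substitute the ansatz u = A e^{y} into the left-hand side.
Derivatives of the ansatz:
  u_y = A e^{y}
  u_x = 0
Term by term:
  2·u_y = 2 A e^{y}
  u·u_x = 0
So the left-hand side equals
  2 A e^{y}
This must equal f(x, y) = - 2 e^{y} identically.
Matching coefficients of the independent functions:
  [e^{y}]:  2 A = -2
Solving: A = -1.
Check against the point condition:
  u(0, 0) = -1  ⟹  A = -1  ✓
Hence u(x, y) = - e^{y}.

Answer: u(x, y) = - e^{y}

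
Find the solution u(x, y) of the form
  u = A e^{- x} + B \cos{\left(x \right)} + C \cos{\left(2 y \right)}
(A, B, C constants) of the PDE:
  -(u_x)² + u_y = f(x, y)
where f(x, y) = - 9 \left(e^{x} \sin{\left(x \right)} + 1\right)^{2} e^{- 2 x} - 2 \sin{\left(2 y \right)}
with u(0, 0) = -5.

Substitute the ansatz u = A e^{- x} + B \cos{\left(x \right)} + C \cos{\left(2 y \right)} into the left-hand side.
Derivatives of the ansatz:
  u_x = - A e^{- x} - B \sin{\left(x \right)}
  u_y = - 2 C \sin{\left(2 y \right)}
Term by term:
  -(u_x)² = - A^{2} e^{- 2 x} - 2 A B e^{- x} \sin{\left(x \right)} - B^{2} \sin^{2}{\left(x \right)}
  u_y = - 2 C \sin{\left(2 y \right)}
So the left-hand side equals
  - A^{2} e^{- 2 x} - 2 A B e^{- x} \sin{\left(x \right)} - B^{2} \sin^{2}{\left(x \right)} - 2 C \sin{\left(2 y \right)}
This must equal f(x, y) identically; expanded, f = - 9 \sin^{2}{\left(x \right)} - 2 \sin{\left(2 y \right)} - 18 e^{- x} \sin{\left(x \right)} - 9 e^{- 2 x}.
Matching coefficients of the independent functions:
  [e^{- x} \sin{\left(x \right)}]:  - 2 A B = -18
  [e^{- 2 x}]:  - A^{2} = -9
  [\sin^{2}{\left(x \right)}]:  - B^{2} = -9
  [\sin{\left(2 y \right)}]:  - 2 C = -2
These equations allow (A, B, C) = (-3, -3, 1) or (3, 3, 1).
Impose the point condition(s):
  u(0, 0) = -5  ⟹  A + B + C = -5
Only A = -3, B = -3, C = 1 satisfies everything.
Hence u(x, y) = - 3 \cos{\left(x \right)} + \cos{\left(2 y \right)} - 3 e^{- x}.

Answer: u(x, y) = - 3 \cos{\left(x \right)} + \cos{\left(2 y \right)} - 3 e^{- x}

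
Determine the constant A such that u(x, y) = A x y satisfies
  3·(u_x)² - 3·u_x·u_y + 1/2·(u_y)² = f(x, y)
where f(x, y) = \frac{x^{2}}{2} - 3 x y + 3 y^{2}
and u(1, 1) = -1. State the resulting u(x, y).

Substitute the ansatz u = A x y into the left-hand side.
Derivatives of the ansatz:
  u_x = A y
  u_y = A x
Term by term:
  3·(u_x)² = 3 A^{2} y^{2}
  -3·u_x·u_y = - 3 A^{2} x y
  1/2·(u_y)² = \frac{A^{2} x^{2}}{2}
So the left-hand side equals
  \frac{A^{2} x^{2}}{2} - 3 A^{2} x y + 3 A^{2} y^{2}
This must equal f(x, y) = \frac{x^{2}}{2} - 3 x y + 3 y^{2} identically.
Matching coefficients of the independent functions:
  [x^{2}]:  \frac{A^{2}}{2} = \frac{1}{2}
  [y^{2}]:  3 A^{2} = 3
  [x y]:  - 3 A^{2} = -3
These equations allow (A) = (-1) or (1).
Impose the point condition(s):
  u(1, 1) = -1  ⟹  A = -1
Only A = -1 satisfies everything.
Hence u(x, y) = - x y.

Answer: u(x, y) = - x y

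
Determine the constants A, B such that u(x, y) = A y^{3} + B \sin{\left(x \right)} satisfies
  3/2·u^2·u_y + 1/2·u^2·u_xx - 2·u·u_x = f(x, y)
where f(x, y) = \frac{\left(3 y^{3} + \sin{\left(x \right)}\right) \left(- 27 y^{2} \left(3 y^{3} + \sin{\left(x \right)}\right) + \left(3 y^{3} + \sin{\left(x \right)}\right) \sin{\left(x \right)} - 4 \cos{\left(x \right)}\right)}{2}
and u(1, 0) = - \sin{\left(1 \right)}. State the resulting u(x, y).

Substitute the ansatz u = A y^{3} + B \sin{\left(x \right)} into the left-hand side.
Derivatives of the ansatz:
  u_y = 3 A y^{2}
  u_xx = - B \sin{\left(x \right)}
  u_x = B \cos{\left(x \right)}
Term by term:
  3/2·u^2·u_y = \frac{9 A^{3} y^{8}}{2} + 9 A^{2} B y^{5} \sin{\left(x \right)} + \frac{9 A B^{2} y^{2} \sin^{2}{\left(x \right)}}{2}
  1/2·u^2·u_xx = - \frac{A^{2} B y^{6} \sin{\left(x \right)}}{2} - A B^{2} y^{3} \sin^{2}{\left(x \right)} - \frac{B^{3} \sin^{3}{\left(x \right)}}{2}
  -2·u·u_x = - 2 A B y^{3} \cos{\left(x \right)} - 2 B^{2} \sin{\left(x \right)} \cos{\left(x \right)}
So the left-hand side equals
  \frac{9 A^{3} y^{8}}{2} - \frac{A^{2} B y^{6} \sin{\left(x \right)}}{2} + 9 A^{2} B y^{5} \sin{\left(x \right)} - A B^{2} y^{3} \sin^{2}{\left(x \right)} + \frac{9 A B^{2} y^{2} \sin^{2}{\left(x \right)}}{2} - 2 A B y^{3} \cos{\left(x \right)} - \frac{B^{3} \sin^{3}{\left(x \right)}}{2} - 2 B^{2} \sin{\left(x \right)} \cos{\left(x \right)}
This must equal f(x, y) identically; expanded, f = - \frac{243 y^{8}}{2} + \frac{9 y^{6} \sin{\left(x \right)}}{2} - 81 y^{5} \sin{\left(x \right)} + 3 y^{3} \sin^{2}{\left(x \right)} - 6 y^{3} \cos{\left(x \right)} - \frac{27 y^{2} \sin^{2}{\left(x \right)}}{2} + \frac{\sin^{3}{\left(x \right)}}{2} - 2 \sin{\left(x \right)} \cos{\left(x \right)}.
Matching coefficients of the independent functions:
  [y^{8}]:  \frac{9 A^{3}}{2} = - \frac{243}{2}
  [y^{2} \sin^{2}{\left(x \right)}]:  \frac{9 A B^{2}}{2} = - \frac{27}{2}
  [y^{3} \sin^{2}{\left(x \right)}]:  - A B^{2} = 3
  [y^{3} \cos{\left(x \right)}]:  - 2 A B = -6
  [y^{5} \sin{\left(x \right)}]:  9 A^{2} B = -81
  [y^{6} \sin{\left(x \right)}]:  - \frac{A^{2} B}{2} = \frac{9}{2}
  [\sin{\left(x \right)} \cos{\left(x \right)}]:  - 2 B^{2} = -2
  [\sin^{3}{\left(x \right)}]:  - \frac{B^{3}}{2} = \frac{1}{2}
Solving: A = -3, B = -1.
Check against the point condition:
  u(1, 0) = - \sin{\left(1 \right)}  ⟹  B \sin{\left(1 \right)} = - \sin{\left(1 \right)}  ✓
Hence u(x, y) = - 3 y^{3} - \sin{\left(x \right)}.

Answer: u(x, y) = - 3 y^{3} - \sin{\left(x \right)}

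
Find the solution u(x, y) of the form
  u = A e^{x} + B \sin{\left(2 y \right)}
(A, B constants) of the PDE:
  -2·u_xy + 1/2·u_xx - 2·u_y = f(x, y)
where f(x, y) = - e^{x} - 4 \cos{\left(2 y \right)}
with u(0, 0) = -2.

Substitute the ansatz u = A e^{x} + B \sin{\left(2 y \right)} into the left-hand side.
Derivatives of the ansatz:
  u_xy = 0
  u_xx = A e^{x}
  u_y = 2 B \cos{\left(2 y \right)}
Term by term:
  -2·u_xy = 0
  1/2·u_xx = \frac{A e^{x}}{2}
  -2·u_y = - 4 B \cos{\left(2 y \right)}
So the left-hand side equals
  \frac{A e^{x}}{2} - 4 B \cos{\left(2 y \right)}
This must equal f(x, y) = - e^{x} - 4 \cos{\left(2 y \right)} identically.
Matching coefficients of the independent functions:
  [e^{x}]:  \frac{A}{2} = -1
  [\cos{\left(2 y \right)}]:  - 4 B = -4
Solving: A = -2, B = 1.
Check against the point condition:
  u(0, 0) = -2  ⟹  A = -2  ✓
Hence u(x, y) = - 2 e^{x} + \sin{\left(2 y \right)}.

Answer: u(x, y) = - 2 e^{x} + \sin{\left(2 y \right)}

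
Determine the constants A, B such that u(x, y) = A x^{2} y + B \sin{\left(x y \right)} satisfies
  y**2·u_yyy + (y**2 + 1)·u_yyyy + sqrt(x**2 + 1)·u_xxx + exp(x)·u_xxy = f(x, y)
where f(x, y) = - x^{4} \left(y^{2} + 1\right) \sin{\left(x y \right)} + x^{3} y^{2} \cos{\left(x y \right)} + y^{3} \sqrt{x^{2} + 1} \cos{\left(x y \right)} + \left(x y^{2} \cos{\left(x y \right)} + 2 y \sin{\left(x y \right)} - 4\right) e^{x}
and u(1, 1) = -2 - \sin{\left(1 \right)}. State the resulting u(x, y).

Substitute the ansatz u = A x^{2} y + B \sin{\left(x y \right)} into the left-hand side.
Derivatives of the ansatz:
  u_yyy = - B x^{3} \cos{\left(x y \right)}
  u_yyyy = B x^{4} \sin{\left(x y \right)}
  u_xxx = - B y^{3} \cos{\left(x y \right)}
  u_xxy = 2 A - B x y^{2} \cos{\left(x y \right)} - 2 B y \sin{\left(x y \right)}
Term by term:
  y**2·u_yyy = - B x^{3} y^{2} \cos{\left(x y \right)}
  (y**2 + 1)·u_yyyy = B x^{4} y^{2} \sin{\left(x y \right)} + B x^{4} \sin{\left(x y \right)}
  sqrt(x**2 + 1)·u_xxx = - B y^{3} \sqrt{x^{2} + 1} \cos{\left(x y \right)}
  exp(x)·u_xxy = 2 A e^{x} - B x y^{2} e^{x} \cos{\left(x y \right)} - 2 B y e^{x} \sin{\left(x y \right)}
So the left-hand side equals
  2 A e^{x} + B x^{4} y^{2} \sin{\left(x y \right)} + B x^{4} \sin{\left(x y \right)} - B x^{3} y^{2} \cos{\left(x y \right)} - B x y^{2} e^{x} \cos{\left(x y \right)} - B y^{3} \sqrt{x^{2} + 1} \cos{\left(x y \right)} - 2 B y e^{x} \sin{\left(x y \right)}
This must equal f(x, y) identically; expanded, f = - x^{4} y^{2} \sin{\left(x y \right)} - x^{4} \sin{\left(x y \right)} + x^{3} y^{2} \cos{\left(x y \right)} + x y^{2} e^{x} \cos{\left(x y \right)} + y^{3} \sqrt{x^{2} + 1} \cos{\left(x y \right)} + 2 y e^{x} \sin{\left(x y \right)} - 4 e^{x}.
Matching coefficients of the independent functions:
  [x^{4} \sin{\left(x y \right)}, x^{4} y^{2} \sin{\left(x y \right)}]:  B = -1
  [x^{3} y^{2} \cos{\left(x y \right)}, y^{3} \sqrt{x^{2} + 1} \cos{\left(x y \right)}, x y^{2} e^{x} \cos{\left(x y \right)}]:  - B = 1
  [y e^{x} \sin{\left(x y \right)}]:  - 2 B = 2
  [e^{x}]:  2 A = -4
Solving: A = -2, B = -1.
Check against the point condition:
  u(1, 1) = -2 - \sin{\left(1 \right)}  ⟹  A + B \sin{\left(1 \right)} = -2 - \sin{\left(1 \right)}  ✓
Hence u(x, y) = - 2 x^{2} y - \sin{\left(x y \right)}.

Answer: u(x, y) = - 2 x^{2} y - \sin{\left(x y \right)}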